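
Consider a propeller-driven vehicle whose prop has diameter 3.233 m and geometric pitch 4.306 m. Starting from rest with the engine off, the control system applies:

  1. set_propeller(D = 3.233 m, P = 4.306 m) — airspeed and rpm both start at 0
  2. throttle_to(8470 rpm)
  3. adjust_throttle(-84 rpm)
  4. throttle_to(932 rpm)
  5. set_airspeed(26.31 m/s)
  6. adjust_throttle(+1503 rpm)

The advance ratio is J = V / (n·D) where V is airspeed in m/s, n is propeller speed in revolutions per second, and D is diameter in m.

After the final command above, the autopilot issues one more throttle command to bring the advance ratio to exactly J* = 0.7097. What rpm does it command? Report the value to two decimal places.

rpm = 688.00

set_propeller: D = 3.233 m, P = 4.306 m (p = P/D = 1.331890); state ← (V=0, rpm=0)
throttle_to(8470): rpm ← 8470
adjust_throttle(-84): rpm ← 8470 -84 = 8386
throttle_to(932): rpm ← 932
set_airspeed(26.31): V ← 26.31 m/s
adjust_throttle(+1503): rpm ← 932 +1503 = 2435
final state: V = 26.31 m/s, rpm = 2435 → n = rpm/60 = 40.583333 rev/s
target J* = 0.7097; solve J* = V/(n·D) for n: n = V/(J*·D) = 26.31/(0.7097 × 3.233) = 11.466750 rev/s
rpm = 60·n = 688.004991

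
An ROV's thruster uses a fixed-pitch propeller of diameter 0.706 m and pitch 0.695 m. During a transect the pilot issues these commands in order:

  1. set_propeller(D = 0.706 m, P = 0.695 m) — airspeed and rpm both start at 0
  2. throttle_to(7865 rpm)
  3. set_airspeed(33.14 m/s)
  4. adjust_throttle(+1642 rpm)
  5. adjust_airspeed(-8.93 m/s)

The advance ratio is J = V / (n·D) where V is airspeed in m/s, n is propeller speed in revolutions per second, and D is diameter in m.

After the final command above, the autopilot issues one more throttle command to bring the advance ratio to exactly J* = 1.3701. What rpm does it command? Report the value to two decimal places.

rpm = 1501.72

set_propeller: D = 0.706 m, P = 0.695 m (p = P/D = 0.984419); state ← (V=0, rpm=0)
throttle_to(7865): rpm ← 7865
set_airspeed(33.14): V ← 33.14 m/s
adjust_throttle(+1642): rpm ← 7865 +1642 = 9507
adjust_airspeed(-8.93): V ← 33.14 -8.93 = 24.21 m/s
final state: V = 24.21 m/s, rpm = 9507 → n = rpm/60 = 158.450000 rev/s
target J* = 1.3701; solve J* = V/(n·D) for n: n = V/(J*·D) = 24.21/(1.3701 × 0.706) = 25.028673 rev/s
rpm = 60·n = 1501.720372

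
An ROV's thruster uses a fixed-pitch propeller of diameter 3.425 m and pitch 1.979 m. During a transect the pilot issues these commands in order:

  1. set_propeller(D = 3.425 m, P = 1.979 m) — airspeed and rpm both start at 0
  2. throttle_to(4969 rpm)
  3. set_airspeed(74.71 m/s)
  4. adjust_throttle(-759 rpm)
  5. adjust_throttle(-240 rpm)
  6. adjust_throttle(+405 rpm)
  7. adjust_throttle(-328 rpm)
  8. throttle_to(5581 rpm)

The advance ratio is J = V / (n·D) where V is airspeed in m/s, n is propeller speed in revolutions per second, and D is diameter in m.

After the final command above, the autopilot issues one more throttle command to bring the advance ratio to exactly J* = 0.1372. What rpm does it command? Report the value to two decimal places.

rpm = 9539.27

set_propeller: D = 3.425 m, P = 1.979 m (p = P/D = 0.577810); state ← (V=0, rpm=0)
throttle_to(4969): rpm ← 4969
set_airspeed(74.71): V ← 74.71 m/s
adjust_throttle(-759): rpm ← 4969 -759 = 4210
adjust_throttle(-240): rpm ← 4210 -240 = 3970
adjust_throttle(+405): rpm ← 3970 +405 = 4375
adjust_throttle(-328): rpm ← 4375 -328 = 4047
throttle_to(5581): rpm ← 5581
final state: V = 74.71 m/s, rpm = 5581 → n = rpm/60 = 93.016667 rev/s
target J* = 0.1372; solve J* = V/(n·D) for n: n = V/(J*·D) = 74.71/(0.1372 × 3.425) = 158.987891 rev/s
rpm = 60·n = 9539.273478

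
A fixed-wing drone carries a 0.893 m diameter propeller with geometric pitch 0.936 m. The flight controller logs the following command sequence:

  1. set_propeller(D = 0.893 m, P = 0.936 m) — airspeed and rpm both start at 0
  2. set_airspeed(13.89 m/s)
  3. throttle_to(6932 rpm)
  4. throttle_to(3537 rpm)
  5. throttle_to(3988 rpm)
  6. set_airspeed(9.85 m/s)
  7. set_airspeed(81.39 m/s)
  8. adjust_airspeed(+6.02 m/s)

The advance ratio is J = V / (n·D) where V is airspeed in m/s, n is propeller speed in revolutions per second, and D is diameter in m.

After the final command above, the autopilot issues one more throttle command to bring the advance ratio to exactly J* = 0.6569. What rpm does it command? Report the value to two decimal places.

set_propeller: D = 0.893 m, P = 0.936 m (p = P/D = 1.048152); state ← (V=0, rpm=0)
set_airspeed(13.89): V ← 13.89 m/s
throttle_to(6932): rpm ← 6932
throttle_to(3537): rpm ← 3537
throttle_to(3988): rpm ← 3988
set_airspeed(9.85): V ← 9.85 m/s
set_airspeed(81.39): V ← 81.39 m/s
adjust_airspeed(+6.02): V ← 81.39 +6.02 = 87.41 m/s
final state: V = 87.41 m/s, rpm = 3988 → n = rpm/60 = 66.466667 rev/s
target J* = 0.6569; solve J* = V/(n·D) for n: n = V/(J*·D) = 87.41/(0.6569 × 0.893) = 149.008279 rev/s
rpm = 60·n = 8940.496754

rpm = 8940.50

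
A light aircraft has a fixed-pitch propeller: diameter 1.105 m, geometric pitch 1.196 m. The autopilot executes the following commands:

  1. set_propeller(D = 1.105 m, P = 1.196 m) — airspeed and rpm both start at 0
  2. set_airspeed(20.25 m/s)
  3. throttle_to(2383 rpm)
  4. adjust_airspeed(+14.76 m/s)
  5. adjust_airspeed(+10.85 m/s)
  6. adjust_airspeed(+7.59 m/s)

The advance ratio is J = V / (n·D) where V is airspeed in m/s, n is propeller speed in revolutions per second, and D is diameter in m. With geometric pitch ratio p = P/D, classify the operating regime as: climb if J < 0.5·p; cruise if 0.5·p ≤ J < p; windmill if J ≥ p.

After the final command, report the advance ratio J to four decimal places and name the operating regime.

J = 1.2179, regime = windmill

set_propeller: D = 1.105 m, P = 1.196 m (p = P/D = 1.082353); state ← (V=0, rpm=0)
set_airspeed(20.25): V ← 20.25 m/s
throttle_to(2383): rpm ← 2383
adjust_airspeed(+14.76): V ← 20.25 +14.76 = 35.01 m/s
adjust_airspeed(+10.85): V ← 35.01 +10.85 = 45.86 m/s
adjust_airspeed(+7.59): V ← 45.86 +7.59 = 53.45 m/s
final state: V = 53.45 m/s, rpm = 2383 → n = rpm/60 = 39.716667 rev/s
J = V / (n·D) = 53.45 / (39.716667 × 1.105) = 1.217903
regime bands: climb J<0.5412 | cruise [0.5412, 1.0824) | windmill J≥1.0824
J = 1.2179 → windmill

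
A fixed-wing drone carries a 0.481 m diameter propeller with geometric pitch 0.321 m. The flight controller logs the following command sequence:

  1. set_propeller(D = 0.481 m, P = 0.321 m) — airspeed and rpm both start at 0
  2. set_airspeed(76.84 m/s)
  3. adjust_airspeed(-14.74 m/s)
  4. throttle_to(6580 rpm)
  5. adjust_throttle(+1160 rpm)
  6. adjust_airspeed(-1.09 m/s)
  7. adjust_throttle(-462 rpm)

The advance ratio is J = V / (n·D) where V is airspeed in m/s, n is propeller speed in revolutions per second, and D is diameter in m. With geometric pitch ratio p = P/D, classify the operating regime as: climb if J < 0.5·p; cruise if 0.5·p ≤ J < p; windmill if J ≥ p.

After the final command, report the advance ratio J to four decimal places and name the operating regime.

set_propeller: D = 0.481 m, P = 0.321 m (p = P/D = 0.667360); state ← (V=0, rpm=0)
set_airspeed(76.84): V ← 76.84 m/s
adjust_airspeed(-14.74): V ← 76.84 -14.74 = 62.1 m/s
throttle_to(6580): rpm ← 6580
adjust_throttle(+1160): rpm ← 6580 +1160 = 7740
adjust_airspeed(-1.09): V ← 62.1 -1.09 = 61.01 m/s
adjust_throttle(-462): rpm ← 7740 -462 = 7278
final state: V = 61.01 m/s, rpm = 7278 → n = rpm/60 = 121.300000 rev/s
J = V / (n·D) = 61.01 / (121.300000 × 0.481) = 1.045671
regime bands: climb J<0.3337 | cruise [0.3337, 0.6674) | windmill J≥0.6674
J = 1.0457 → windmill

J = 1.0457, regime = windmill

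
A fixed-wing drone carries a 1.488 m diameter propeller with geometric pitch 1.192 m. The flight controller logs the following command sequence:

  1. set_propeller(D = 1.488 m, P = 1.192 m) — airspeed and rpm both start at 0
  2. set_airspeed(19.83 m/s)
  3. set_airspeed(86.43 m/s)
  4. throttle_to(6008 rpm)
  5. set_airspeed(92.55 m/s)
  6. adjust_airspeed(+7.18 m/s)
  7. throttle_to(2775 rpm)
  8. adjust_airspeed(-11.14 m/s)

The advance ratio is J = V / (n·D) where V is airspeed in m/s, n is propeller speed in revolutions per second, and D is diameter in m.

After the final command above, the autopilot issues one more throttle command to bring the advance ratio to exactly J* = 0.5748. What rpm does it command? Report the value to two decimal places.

rpm = 6214.64

set_propeller: D = 1.488 m, P = 1.192 m (p = P/D = 0.801075); state ← (V=0, rpm=0)
set_airspeed(19.83): V ← 19.83 m/s
set_airspeed(86.43): V ← 86.43 m/s
throttle_to(6008): rpm ← 6008
set_airspeed(92.55): V ← 92.55 m/s
adjust_airspeed(+7.18): V ← 92.55 +7.18 = 99.73 m/s
throttle_to(2775): rpm ← 2775
adjust_airspeed(-11.14): V ← 99.73 -11.14 = 88.59 m/s
final state: V = 88.59 m/s, rpm = 2775 → n = rpm/60 = 46.250000 rev/s
target J* = 0.5748; solve J* = V/(n·D) for n: n = V/(J*·D) = 88.59/(0.5748 × 1.488) = 103.577401 rev/s
rpm = 60·n = 6214.644084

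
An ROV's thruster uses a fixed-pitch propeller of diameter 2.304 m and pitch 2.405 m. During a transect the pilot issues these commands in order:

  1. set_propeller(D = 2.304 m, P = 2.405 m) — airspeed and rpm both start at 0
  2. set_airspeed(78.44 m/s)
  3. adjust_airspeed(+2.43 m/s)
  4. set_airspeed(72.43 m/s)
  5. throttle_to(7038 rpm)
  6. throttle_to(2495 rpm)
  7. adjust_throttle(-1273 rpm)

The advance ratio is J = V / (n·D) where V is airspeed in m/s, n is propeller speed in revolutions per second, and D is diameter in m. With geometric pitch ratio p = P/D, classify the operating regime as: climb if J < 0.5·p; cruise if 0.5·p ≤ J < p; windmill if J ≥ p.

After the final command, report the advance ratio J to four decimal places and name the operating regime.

J = 1.5435, regime = windmill

set_propeller: D = 2.304 m, P = 2.405 m (p = P/D = 1.043837); state ← (V=0, rpm=0)
set_airspeed(78.44): V ← 78.44 m/s
adjust_airspeed(+2.43): V ← 78.44 +2.43 = 80.87 m/s
set_airspeed(72.43): V ← 72.43 m/s
throttle_to(7038): rpm ← 7038
throttle_to(2495): rpm ← 2495
adjust_throttle(-1273): rpm ← 2495 -1273 = 1222
final state: V = 72.43 m/s, rpm = 1222 → n = rpm/60 = 20.366667 rev/s
J = V / (n·D) = 72.43 / (20.366667 × 2.304) = 1.543533
regime bands: climb J<0.5219 | cruise [0.5219, 1.0438) | windmill J≥1.0438
J = 1.5435 → windmill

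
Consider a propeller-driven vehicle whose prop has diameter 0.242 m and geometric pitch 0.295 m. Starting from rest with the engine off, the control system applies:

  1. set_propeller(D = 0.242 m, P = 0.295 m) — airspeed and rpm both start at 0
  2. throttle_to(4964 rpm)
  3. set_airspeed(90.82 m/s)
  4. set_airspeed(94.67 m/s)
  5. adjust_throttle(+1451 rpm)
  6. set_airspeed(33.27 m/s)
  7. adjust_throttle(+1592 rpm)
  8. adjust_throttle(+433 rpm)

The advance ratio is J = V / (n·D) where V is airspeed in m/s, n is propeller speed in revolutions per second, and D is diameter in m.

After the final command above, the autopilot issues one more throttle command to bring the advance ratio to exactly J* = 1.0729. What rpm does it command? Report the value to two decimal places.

set_propeller: D = 0.242 m, P = 0.295 m (p = P/D = 1.219008); state ← (V=0, rpm=0)
throttle_to(4964): rpm ← 4964
set_airspeed(90.82): V ← 90.82 m/s
set_airspeed(94.67): V ← 94.67 m/s
adjust_throttle(+1451): rpm ← 4964 +1451 = 6415
set_airspeed(33.27): V ← 33.27 m/s
adjust_throttle(+1592): rpm ← 6415 +1592 = 8007
adjust_throttle(+433): rpm ← 8007 +433 = 8440
final state: V = 33.27 m/s, rpm = 8440 → n = rpm/60 = 140.666667 rev/s
target J* = 1.0729; solve J* = V/(n·D) for n: n = V/(J*·D) = 33.27/(1.0729 × 0.242) = 128.138073 rev/s
rpm = 60·n = 7688.284398

rpm = 7688.28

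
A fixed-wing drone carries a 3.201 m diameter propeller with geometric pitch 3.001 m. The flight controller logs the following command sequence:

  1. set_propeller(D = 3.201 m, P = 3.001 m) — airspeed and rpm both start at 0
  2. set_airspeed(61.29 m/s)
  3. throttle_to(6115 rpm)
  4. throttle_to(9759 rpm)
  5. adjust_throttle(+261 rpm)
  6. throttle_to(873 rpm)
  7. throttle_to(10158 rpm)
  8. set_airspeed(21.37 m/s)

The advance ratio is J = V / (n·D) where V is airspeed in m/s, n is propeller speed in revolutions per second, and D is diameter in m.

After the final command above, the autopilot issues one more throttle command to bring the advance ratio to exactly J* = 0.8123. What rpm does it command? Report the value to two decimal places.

rpm = 493.12

set_propeller: D = 3.201 m, P = 3.001 m (p = P/D = 0.937520); state ← (V=0, rpm=0)
set_airspeed(61.29): V ← 61.29 m/s
throttle_to(6115): rpm ← 6115
throttle_to(9759): rpm ← 9759
adjust_throttle(+261): rpm ← 9759 +261 = 10020
throttle_to(873): rpm ← 873
throttle_to(10158): rpm ← 10158
set_airspeed(21.37): V ← 21.37 m/s
final state: V = 21.37 m/s, rpm = 10158 → n = rpm/60 = 169.300000 rev/s
target J* = 0.8123; solve J* = V/(n·D) for n: n = V/(J*·D) = 21.37/(0.8123 × 3.201) = 8.218686 rev/s
rpm = 60·n = 493.121167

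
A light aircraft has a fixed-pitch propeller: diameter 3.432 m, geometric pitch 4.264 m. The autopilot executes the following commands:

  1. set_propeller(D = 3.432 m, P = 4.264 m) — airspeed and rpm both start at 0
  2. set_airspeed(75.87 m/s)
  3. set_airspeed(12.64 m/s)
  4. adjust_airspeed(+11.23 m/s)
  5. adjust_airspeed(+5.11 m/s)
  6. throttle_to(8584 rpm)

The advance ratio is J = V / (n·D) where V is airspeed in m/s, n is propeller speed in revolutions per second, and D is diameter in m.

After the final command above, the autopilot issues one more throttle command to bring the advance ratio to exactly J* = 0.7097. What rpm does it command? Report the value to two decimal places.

rpm = 713.88

set_propeller: D = 3.432 m, P = 4.264 m (p = P/D = 1.242424); state ← (V=0, rpm=0)
set_airspeed(75.87): V ← 75.87 m/s
set_airspeed(12.64): V ← 12.64 m/s
adjust_airspeed(+11.23): V ← 12.64 +11.23 = 23.87 m/s
adjust_airspeed(+5.11): V ← 23.87 +5.11 = 28.98 m/s
throttle_to(8584): rpm ← 8584
final state: V = 28.98 m/s, rpm = 8584 → n = rpm/60 = 143.066667 rev/s
target J* = 0.7097; solve J* = V/(n·D) for n: n = V/(J*·D) = 28.98/(0.7097 × 3.432) = 11.898064 rev/s
rpm = 60·n = 713.883834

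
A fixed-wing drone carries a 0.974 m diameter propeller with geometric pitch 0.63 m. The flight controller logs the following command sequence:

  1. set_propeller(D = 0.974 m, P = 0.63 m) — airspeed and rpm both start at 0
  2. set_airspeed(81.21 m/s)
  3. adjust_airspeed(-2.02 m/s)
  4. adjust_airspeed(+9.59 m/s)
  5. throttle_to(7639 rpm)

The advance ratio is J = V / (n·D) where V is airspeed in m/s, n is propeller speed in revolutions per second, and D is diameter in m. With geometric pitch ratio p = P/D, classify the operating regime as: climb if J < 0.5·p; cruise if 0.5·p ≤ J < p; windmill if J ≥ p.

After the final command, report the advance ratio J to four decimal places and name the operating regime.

J = 0.7159, regime = windmill

set_propeller: D = 0.974 m, P = 0.63 m (p = P/D = 0.646817); state ← (V=0, rpm=0)
set_airspeed(81.21): V ← 81.21 m/s
adjust_airspeed(-2.02): V ← 81.21 -2.02 = 79.19 m/s
adjust_airspeed(+9.59): V ← 79.19 +9.59 = 88.78 m/s
throttle_to(7639): rpm ← 7639
final state: V = 88.78 m/s, rpm = 7639 → n = rpm/60 = 127.316667 rev/s
J = V / (n·D) = 88.78 / (127.316667 × 0.974) = 0.715931
regime bands: climb J<0.3234 | cruise [0.3234, 0.6468) | windmill J≥0.6468
J = 0.7159 → windmill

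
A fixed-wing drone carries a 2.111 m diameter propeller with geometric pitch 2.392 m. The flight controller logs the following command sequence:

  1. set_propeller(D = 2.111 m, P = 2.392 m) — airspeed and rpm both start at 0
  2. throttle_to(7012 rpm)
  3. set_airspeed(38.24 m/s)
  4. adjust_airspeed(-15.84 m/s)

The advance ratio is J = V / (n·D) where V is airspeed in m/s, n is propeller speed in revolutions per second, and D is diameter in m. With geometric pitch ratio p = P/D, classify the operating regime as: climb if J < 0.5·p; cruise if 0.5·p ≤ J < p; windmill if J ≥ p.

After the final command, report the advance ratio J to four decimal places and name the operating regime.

set_propeller: D = 2.111 m, P = 2.392 m (p = P/D = 1.133112); state ← (V=0, rpm=0)
throttle_to(7012): rpm ← 7012
set_airspeed(38.24): V ← 38.24 m/s
adjust_airspeed(-15.84): V ← 38.24 -15.84 = 22.4 m/s
final state: V = 22.4 m/s, rpm = 7012 → n = rpm/60 = 116.866667 rev/s
J = V / (n·D) = 22.4 / (116.866667 × 2.111) = 0.090797
regime bands: climb J<0.5666 | cruise [0.5666, 1.1331) | windmill J≥1.1331
J = 0.0908 → climb

J = 0.0908, regime = climb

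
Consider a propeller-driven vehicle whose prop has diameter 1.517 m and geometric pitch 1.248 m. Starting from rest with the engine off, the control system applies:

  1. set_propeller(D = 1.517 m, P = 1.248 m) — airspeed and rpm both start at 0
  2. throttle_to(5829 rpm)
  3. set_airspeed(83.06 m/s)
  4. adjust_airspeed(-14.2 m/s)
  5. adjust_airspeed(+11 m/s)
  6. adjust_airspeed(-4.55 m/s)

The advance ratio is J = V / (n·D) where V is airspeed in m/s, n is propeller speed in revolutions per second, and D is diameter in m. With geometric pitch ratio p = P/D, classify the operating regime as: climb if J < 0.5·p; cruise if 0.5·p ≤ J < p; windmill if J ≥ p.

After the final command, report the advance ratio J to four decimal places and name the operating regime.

set_propeller: D = 1.517 m, P = 1.248 m (p = P/D = 0.822676); state ← (V=0, rpm=0)
throttle_to(5829): rpm ← 5829
set_airspeed(83.06): V ← 83.06 m/s
adjust_airspeed(-14.2): V ← 83.06 -14.2 = 68.86 m/s
adjust_airspeed(+11): V ← 68.86 +11 = 79.86 m/s
adjust_airspeed(-4.55): V ← 79.86 -4.55 = 75.31 m/s
final state: V = 75.31 m/s, rpm = 5829 → n = rpm/60 = 97.150000 rev/s
J = V / (n·D) = 75.31 / (97.150000 × 1.517) = 0.511004
regime bands: climb J<0.4113 | cruise [0.4113, 0.8227) | windmill J≥0.8227
J = 0.5110 → cruise

J = 0.5110, regime = cruise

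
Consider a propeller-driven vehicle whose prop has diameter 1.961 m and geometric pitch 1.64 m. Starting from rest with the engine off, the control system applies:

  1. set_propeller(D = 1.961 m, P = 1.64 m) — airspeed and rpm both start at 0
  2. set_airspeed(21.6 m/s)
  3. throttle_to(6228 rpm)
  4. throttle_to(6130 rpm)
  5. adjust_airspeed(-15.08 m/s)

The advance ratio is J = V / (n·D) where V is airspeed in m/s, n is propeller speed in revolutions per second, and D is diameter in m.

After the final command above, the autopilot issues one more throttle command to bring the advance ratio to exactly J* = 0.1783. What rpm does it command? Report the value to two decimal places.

rpm = 1118.84

set_propeller: D = 1.961 m, P = 1.64 m (p = P/D = 0.836308); state ← (V=0, rpm=0)
set_airspeed(21.6): V ← 21.6 m/s
throttle_to(6228): rpm ← 6228
throttle_to(6130): rpm ← 6130
adjust_airspeed(-15.08): V ← 21.6 -15.08 = 6.52 m/s
final state: V = 6.52 m/s, rpm = 6130 → n = rpm/60 = 102.166667 rev/s
target J* = 0.1783; solve J* = V/(n·D) for n: n = V/(J*·D) = 6.52/(0.1783 × 1.961) = 18.647416 rev/s
rpm = 60·n = 1118.844958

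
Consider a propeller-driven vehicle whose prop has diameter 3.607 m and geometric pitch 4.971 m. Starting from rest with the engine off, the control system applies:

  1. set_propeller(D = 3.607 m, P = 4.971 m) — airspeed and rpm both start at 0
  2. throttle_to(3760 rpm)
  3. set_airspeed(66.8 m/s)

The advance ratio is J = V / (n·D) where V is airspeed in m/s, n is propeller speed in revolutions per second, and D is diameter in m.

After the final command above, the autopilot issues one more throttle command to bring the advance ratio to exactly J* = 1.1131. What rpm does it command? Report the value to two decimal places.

set_propeller: D = 3.607 m, P = 4.971 m (p = P/D = 1.378154); state ← (V=0, rpm=0)
throttle_to(3760): rpm ← 3760
set_airspeed(66.8): V ← 66.8 m/s
final state: V = 66.8 m/s, rpm = 3760 → n = rpm/60 = 62.666667 rev/s
target J* = 1.1131; solve J* = V/(n·D) for n: n = V/(J*·D) = 66.8/(1.1131 × 3.607) = 16.637809 rev/s
rpm = 60·n = 998.268547

rpm = 998.27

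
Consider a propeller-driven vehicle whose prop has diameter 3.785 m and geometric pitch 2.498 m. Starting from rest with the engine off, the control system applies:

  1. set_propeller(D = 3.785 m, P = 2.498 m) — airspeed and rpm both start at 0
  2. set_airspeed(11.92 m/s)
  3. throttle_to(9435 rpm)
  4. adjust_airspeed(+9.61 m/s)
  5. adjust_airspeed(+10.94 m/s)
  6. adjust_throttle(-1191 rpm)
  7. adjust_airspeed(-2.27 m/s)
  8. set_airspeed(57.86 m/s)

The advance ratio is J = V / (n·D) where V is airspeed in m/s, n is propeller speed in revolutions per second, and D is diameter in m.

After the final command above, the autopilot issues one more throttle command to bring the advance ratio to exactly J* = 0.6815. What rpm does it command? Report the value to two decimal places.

set_propeller: D = 3.785 m, P = 2.498 m (p = P/D = 0.659974); state ← (V=0, rpm=0)
set_airspeed(11.92): V ← 11.92 m/s
throttle_to(9435): rpm ← 9435
adjust_airspeed(+9.61): V ← 11.92 +9.61 = 21.53 m/s
adjust_airspeed(+10.94): V ← 21.53 +10.94 = 32.47 m/s
adjust_throttle(-1191): rpm ← 9435 -1191 = 8244
adjust_airspeed(-2.27): V ← 32.47 -2.27 = 30.2 m/s
set_airspeed(57.86): V ← 57.86 m/s
final state: V = 57.86 m/s, rpm = 8244 → n = rpm/60 = 137.400000 rev/s
target J* = 0.6815; solve J* = V/(n·D) for n: n = V/(J*·D) = 57.86/(0.6815 × 3.785) = 22.430899 rev/s
rpm = 60·n = 1345.853957

rpm = 1345.85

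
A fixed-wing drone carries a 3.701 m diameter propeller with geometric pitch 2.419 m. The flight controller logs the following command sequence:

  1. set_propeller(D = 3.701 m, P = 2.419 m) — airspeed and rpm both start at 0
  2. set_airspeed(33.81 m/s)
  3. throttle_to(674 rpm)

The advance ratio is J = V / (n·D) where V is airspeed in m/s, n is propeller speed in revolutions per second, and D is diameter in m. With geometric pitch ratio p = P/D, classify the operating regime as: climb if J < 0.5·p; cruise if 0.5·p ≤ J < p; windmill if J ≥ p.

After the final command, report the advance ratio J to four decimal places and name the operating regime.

J = 0.8132, regime = windmill

set_propeller: D = 3.701 m, P = 2.419 m (p = P/D = 0.653607); state ← (V=0, rpm=0)
set_airspeed(33.81): V ← 33.81 m/s
throttle_to(674): rpm ← 674
final state: V = 33.81 m/s, rpm = 674 → n = rpm/60 = 11.233333 rev/s
J = V / (n·D) = 33.81 / (11.233333 × 3.701) = 0.813238
regime bands: climb J<0.3268 | cruise [0.3268, 0.6536) | windmill J≥0.6536
J = 0.8132 → windmill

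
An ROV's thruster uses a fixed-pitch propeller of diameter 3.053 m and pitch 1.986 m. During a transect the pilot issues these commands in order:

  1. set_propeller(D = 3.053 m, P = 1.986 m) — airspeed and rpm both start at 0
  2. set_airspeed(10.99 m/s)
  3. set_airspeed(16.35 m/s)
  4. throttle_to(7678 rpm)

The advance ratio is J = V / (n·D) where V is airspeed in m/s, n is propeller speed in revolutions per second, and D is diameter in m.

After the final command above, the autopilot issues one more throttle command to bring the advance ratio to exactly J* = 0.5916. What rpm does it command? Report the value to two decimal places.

rpm = 543.14

set_propeller: D = 3.053 m, P = 1.986 m (p = P/D = 0.650508); state ← (V=0, rpm=0)
set_airspeed(10.99): V ← 10.99 m/s
set_airspeed(16.35): V ← 16.35 m/s
throttle_to(7678): rpm ← 7678
final state: V = 16.35 m/s, rpm = 7678 → n = rpm/60 = 127.966667 rev/s
target J* = 0.5916; solve J* = V/(n·D) for n: n = V/(J*·D) = 16.35/(0.5916 × 3.053) = 9.052380 rev/s
rpm = 60·n = 543.142814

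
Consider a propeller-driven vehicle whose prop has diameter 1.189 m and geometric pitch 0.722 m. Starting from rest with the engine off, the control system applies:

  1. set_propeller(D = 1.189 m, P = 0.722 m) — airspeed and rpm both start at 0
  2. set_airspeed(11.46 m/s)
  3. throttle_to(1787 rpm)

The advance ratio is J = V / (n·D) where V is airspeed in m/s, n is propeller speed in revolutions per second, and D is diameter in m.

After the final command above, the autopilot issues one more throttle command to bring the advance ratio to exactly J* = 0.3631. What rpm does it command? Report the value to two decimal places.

rpm = 1592.68

set_propeller: D = 1.189 m, P = 0.722 m (p = P/D = 0.607233); state ← (V=0, rpm=0)
set_airspeed(11.46): V ← 11.46 m/s
throttle_to(1787): rpm ← 1787
final state: V = 11.46 m/s, rpm = 1787 → n = rpm/60 = 29.783333 rev/s
target J* = 0.3631; solve J* = V/(n·D) for n: n = V/(J*·D) = 11.46/(0.3631 × 1.189) = 26.544620 rev/s
rpm = 60·n = 1592.677206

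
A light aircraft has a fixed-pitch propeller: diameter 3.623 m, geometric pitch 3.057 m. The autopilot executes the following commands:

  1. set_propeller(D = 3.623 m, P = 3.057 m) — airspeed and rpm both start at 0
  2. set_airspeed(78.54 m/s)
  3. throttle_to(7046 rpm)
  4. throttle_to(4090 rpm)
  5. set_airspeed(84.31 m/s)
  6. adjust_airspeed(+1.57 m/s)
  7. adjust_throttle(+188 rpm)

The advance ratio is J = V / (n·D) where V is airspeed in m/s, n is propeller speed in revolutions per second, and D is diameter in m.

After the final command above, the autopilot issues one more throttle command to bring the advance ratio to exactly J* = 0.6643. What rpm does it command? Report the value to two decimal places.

set_propeller: D = 3.623 m, P = 3.057 m (p = P/D = 0.843776); state ← (V=0, rpm=0)
set_airspeed(78.54): V ← 78.54 m/s
throttle_to(7046): rpm ← 7046
throttle_to(4090): rpm ← 4090
set_airspeed(84.31): V ← 84.31 m/s
adjust_airspeed(+1.57): V ← 84.31 +1.57 = 85.88 m/s
adjust_throttle(+188): rpm ← 4090 +188 = 4278
final state: V = 85.88 m/s, rpm = 4278 → n = rpm/60 = 71.300000 rev/s
target J* = 0.6643; solve J* = V/(n·D) for n: n = V/(J*·D) = 85.88/(0.6643 × 3.623) = 35.682843 rev/s
rpm = 60·n = 2140.970581

rpm = 2140.97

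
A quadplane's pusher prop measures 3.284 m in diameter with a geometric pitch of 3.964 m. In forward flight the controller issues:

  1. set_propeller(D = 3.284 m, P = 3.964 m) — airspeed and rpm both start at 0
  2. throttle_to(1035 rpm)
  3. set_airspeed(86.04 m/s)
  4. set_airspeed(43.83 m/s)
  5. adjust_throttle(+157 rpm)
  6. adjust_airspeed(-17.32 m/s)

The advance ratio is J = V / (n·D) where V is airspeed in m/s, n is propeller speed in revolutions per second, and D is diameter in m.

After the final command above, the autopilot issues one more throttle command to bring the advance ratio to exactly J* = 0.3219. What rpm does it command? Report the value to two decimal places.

rpm = 1504.65

set_propeller: D = 3.284 m, P = 3.964 m (p = P/D = 1.207065); state ← (V=0, rpm=0)
throttle_to(1035): rpm ← 1035
set_airspeed(86.04): V ← 86.04 m/s
set_airspeed(43.83): V ← 43.83 m/s
adjust_throttle(+157): rpm ← 1035 +157 = 1192
adjust_airspeed(-17.32): V ← 43.83 -17.32 = 26.51 m/s
final state: V = 26.51 m/s, rpm = 1192 → n = rpm/60 = 19.866667 rev/s
target J* = 0.3219; solve J* = V/(n·D) for n: n = V/(J*·D) = 26.51/(0.3219 × 3.284) = 25.077579 rev/s
rpm = 60·n = 1504.654724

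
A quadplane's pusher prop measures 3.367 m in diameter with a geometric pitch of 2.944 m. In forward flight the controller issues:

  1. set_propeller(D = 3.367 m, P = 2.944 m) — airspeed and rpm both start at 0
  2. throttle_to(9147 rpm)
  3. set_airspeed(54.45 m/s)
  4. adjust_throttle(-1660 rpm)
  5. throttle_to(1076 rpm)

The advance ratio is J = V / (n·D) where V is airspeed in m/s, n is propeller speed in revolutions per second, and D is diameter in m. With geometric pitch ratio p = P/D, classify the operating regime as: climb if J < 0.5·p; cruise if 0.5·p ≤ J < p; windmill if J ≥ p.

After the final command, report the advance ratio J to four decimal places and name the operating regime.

J = 0.9018, regime = windmill

set_propeller: D = 3.367 m, P = 2.944 m (p = P/D = 0.874369); state ← (V=0, rpm=0)
throttle_to(9147): rpm ← 9147
set_airspeed(54.45): V ← 54.45 m/s
adjust_throttle(-1660): rpm ← 9147 -1660 = 7487
throttle_to(1076): rpm ← 1076
final state: V = 54.45 m/s, rpm = 1076 → n = rpm/60 = 17.933333 rev/s
J = V / (n·D) = 54.45 / (17.933333 × 3.367) = 0.901766
regime bands: climb J<0.4372 | cruise [0.4372, 0.8744) | windmill J≥0.8744
J = 0.9018 → windmill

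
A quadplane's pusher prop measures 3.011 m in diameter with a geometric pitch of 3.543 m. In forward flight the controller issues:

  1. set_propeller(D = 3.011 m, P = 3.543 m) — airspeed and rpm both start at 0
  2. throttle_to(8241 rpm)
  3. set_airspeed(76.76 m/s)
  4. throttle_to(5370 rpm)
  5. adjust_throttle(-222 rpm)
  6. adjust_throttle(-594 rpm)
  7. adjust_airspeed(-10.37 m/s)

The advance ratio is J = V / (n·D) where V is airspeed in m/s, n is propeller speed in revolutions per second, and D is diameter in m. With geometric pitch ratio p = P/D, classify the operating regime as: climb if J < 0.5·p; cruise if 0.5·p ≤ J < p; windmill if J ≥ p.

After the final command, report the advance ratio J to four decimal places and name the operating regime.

J = 0.2905, regime = climb

set_propeller: D = 3.011 m, P = 3.543 m (p = P/D = 1.176685); state ← (V=0, rpm=0)
throttle_to(8241): rpm ← 8241
set_airspeed(76.76): V ← 76.76 m/s
throttle_to(5370): rpm ← 5370
adjust_throttle(-222): rpm ← 5370 -222 = 5148
adjust_throttle(-594): rpm ← 5148 -594 = 4554
adjust_airspeed(-10.37): V ← 76.76 -10.37 = 66.39 m/s
final state: V = 66.39 m/s, rpm = 4554 → n = rpm/60 = 75.900000 rev/s
J = V / (n·D) = 66.39 / (75.900000 × 3.011) = 0.290503
regime bands: climb J<0.5883 | cruise [0.5883, 1.1767) | windmill J≥1.1767
J = 0.2905 → climb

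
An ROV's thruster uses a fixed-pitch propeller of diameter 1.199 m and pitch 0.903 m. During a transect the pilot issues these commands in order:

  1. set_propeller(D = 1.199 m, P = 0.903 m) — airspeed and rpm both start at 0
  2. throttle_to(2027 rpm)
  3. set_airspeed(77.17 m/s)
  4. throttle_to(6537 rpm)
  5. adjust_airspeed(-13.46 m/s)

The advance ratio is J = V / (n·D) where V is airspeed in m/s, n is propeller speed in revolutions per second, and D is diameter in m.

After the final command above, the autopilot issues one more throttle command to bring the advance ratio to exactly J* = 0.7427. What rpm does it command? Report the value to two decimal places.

rpm = 4292.66

set_propeller: D = 1.199 m, P = 0.903 m (p = P/D = 0.753128); state ← (V=0, rpm=0)
throttle_to(2027): rpm ← 2027
set_airspeed(77.17): V ← 77.17 m/s
throttle_to(6537): rpm ← 6537
adjust_airspeed(-13.46): V ← 77.17 -13.46 = 63.71 m/s
final state: V = 63.71 m/s, rpm = 6537 → n = rpm/60 = 108.950000 rev/s
target J* = 0.7427; solve J* = V/(n·D) for n: n = V/(J*·D) = 63.71/(0.7427 × 1.199) = 71.544293 rev/s
rpm = 60·n = 4292.657597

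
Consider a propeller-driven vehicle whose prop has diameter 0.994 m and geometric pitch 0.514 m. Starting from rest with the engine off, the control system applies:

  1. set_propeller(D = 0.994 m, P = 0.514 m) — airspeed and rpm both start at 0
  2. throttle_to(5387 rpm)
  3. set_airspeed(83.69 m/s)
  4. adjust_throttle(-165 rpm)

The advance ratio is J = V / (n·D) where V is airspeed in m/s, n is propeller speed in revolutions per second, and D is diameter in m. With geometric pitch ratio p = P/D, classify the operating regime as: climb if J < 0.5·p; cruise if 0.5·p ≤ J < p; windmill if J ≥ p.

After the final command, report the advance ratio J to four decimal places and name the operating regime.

J = 0.9674, regime = windmill

set_propeller: D = 0.994 m, P = 0.514 m (p = P/D = 0.517103); state ← (V=0, rpm=0)
throttle_to(5387): rpm ← 5387
set_airspeed(83.69): V ← 83.69 m/s
adjust_throttle(-165): rpm ← 5387 -165 = 5222
final state: V = 83.69 m/s, rpm = 5222 → n = rpm/60 = 87.033333 rev/s
J = V / (n·D) = 83.69 / (87.033333 × 0.994) = 0.967390
regime bands: climb J<0.2586 | cruise [0.2586, 0.5171) | windmill J≥0.5171
J = 0.9674 → windmill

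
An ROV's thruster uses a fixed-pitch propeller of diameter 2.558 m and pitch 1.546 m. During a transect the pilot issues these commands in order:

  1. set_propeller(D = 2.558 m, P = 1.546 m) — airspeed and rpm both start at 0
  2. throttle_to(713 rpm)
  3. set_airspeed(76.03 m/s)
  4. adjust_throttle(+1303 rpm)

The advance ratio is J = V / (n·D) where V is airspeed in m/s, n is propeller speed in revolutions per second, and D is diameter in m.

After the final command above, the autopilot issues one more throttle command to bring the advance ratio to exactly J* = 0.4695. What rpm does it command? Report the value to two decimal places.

rpm = 3798.39

set_propeller: D = 2.558 m, P = 1.546 m (p = P/D = 0.604378); state ← (V=0, rpm=0)
throttle_to(713): rpm ← 713
set_airspeed(76.03): V ← 76.03 m/s
adjust_throttle(+1303): rpm ← 713 +1303 = 2016
final state: V = 76.03 m/s, rpm = 2016 → n = rpm/60 = 33.600000 rev/s
target J* = 0.4695; solve J* = V/(n·D) for n: n = V/(J*·D) = 76.03/(0.4695 × 2.558) = 63.306580 rev/s
rpm = 60·n = 3798.394812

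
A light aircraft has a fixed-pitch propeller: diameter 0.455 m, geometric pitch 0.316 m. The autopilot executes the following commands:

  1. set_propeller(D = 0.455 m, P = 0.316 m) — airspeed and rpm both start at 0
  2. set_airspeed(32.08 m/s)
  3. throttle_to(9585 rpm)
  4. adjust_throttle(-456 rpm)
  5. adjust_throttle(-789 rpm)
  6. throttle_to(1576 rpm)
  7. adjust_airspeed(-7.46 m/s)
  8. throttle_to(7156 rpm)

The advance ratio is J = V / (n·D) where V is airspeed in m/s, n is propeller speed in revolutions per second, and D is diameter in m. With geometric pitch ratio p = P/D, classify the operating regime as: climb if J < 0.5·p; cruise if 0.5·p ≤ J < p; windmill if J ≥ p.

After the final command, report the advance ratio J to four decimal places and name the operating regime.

set_propeller: D = 0.455 m, P = 0.316 m (p = P/D = 0.694505); state ← (V=0, rpm=0)
set_airspeed(32.08): V ← 32.08 m/s
throttle_to(9585): rpm ← 9585
adjust_throttle(-456): rpm ← 9585 -456 = 9129
adjust_throttle(-789): rpm ← 9129 -789 = 8340
throttle_to(1576): rpm ← 1576
adjust_airspeed(-7.46): V ← 32.08 -7.46 = 24.62 m/s
throttle_to(7156): rpm ← 7156
final state: V = 24.62 m/s, rpm = 7156 → n = rpm/60 = 119.266667 rev/s
J = V / (n·D) = 24.62 / (119.266667 × 0.455) = 0.453688
regime bands: climb J<0.3473 | cruise [0.3473, 0.6945) | windmill J≥0.6945
J = 0.4537 → cruise

J = 0.4537, regime = cruise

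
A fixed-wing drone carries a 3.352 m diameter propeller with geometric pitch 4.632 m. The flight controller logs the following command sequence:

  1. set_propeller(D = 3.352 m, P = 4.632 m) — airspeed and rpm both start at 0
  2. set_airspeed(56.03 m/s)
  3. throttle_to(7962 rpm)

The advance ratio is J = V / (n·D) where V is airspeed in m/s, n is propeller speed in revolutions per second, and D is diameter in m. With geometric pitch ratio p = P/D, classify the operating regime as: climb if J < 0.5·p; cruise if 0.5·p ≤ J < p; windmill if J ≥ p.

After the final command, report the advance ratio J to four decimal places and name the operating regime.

set_propeller: D = 3.352 m, P = 4.632 m (p = P/D = 1.381862); state ← (V=0, rpm=0)
set_airspeed(56.03): V ← 56.03 m/s
throttle_to(7962): rpm ← 7962
final state: V = 56.03 m/s, rpm = 7962 → n = rpm/60 = 132.700000 rev/s
J = V / (n·D) = 56.03 / (132.700000 × 3.352) = 0.125964
regime bands: climb J<0.6909 | cruise [0.6909, 1.3819) | windmill J≥1.3819
J = 0.1260 → climb

J = 0.1260, regime = climb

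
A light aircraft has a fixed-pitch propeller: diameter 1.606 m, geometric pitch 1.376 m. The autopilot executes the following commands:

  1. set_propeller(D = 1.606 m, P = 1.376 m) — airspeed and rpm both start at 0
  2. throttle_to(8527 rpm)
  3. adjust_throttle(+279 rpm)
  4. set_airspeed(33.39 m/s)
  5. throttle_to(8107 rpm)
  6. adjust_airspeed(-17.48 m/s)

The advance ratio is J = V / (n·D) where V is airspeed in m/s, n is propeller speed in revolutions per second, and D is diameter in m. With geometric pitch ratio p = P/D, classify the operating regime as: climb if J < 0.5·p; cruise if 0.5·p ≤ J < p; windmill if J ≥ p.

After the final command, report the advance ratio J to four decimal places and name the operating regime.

J = 0.0733, regime = climb

set_propeller: D = 1.606 m, P = 1.376 m (p = P/D = 0.856787); state ← (V=0, rpm=0)
throttle_to(8527): rpm ← 8527
adjust_throttle(+279): rpm ← 8527 +279 = 8806
set_airspeed(33.39): V ← 33.39 m/s
throttle_to(8107): rpm ← 8107
adjust_airspeed(-17.48): V ← 33.39 -17.48 = 15.91 m/s
final state: V = 15.91 m/s, rpm = 8107 → n = rpm/60 = 135.116667 rev/s
J = V / (n·D) = 15.91 / (135.116667 × 1.606) = 0.073319
regime bands: climb J<0.4284 | cruise [0.4284, 0.8568) | windmill J≥0.8568
J = 0.0733 → climb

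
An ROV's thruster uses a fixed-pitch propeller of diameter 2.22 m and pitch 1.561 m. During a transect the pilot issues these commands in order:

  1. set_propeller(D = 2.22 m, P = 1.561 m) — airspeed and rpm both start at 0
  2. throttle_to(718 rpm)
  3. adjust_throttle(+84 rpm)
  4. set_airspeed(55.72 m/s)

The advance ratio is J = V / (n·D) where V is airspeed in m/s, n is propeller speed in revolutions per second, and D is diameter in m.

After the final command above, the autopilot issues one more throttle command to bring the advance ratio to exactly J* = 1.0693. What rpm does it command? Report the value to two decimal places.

rpm = 1408.35

set_propeller: D = 2.22 m, P = 1.561 m (p = P/D = 0.703153); state ← (V=0, rpm=0)
throttle_to(718): rpm ← 718
adjust_throttle(+84): rpm ← 718 +84 = 802
set_airspeed(55.72): V ← 55.72 m/s
final state: V = 55.72 m/s, rpm = 802 → n = rpm/60 = 13.366667 rev/s
target J* = 1.0693; solve J* = V/(n·D) for n: n = V/(J*·D) = 55.72/(1.0693 × 2.22) = 23.472458 rev/s
rpm = 60·n = 1408.347467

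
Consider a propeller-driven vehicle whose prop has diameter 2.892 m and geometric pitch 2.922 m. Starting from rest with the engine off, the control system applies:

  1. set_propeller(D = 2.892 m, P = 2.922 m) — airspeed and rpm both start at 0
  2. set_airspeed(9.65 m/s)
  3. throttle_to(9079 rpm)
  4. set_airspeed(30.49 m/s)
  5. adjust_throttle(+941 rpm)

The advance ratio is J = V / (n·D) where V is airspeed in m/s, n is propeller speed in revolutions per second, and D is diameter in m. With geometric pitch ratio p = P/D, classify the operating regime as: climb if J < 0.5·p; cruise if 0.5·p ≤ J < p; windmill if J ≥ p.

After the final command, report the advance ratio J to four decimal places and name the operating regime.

J = 0.0631, regime = climb

set_propeller: D = 2.892 m, P = 2.922 m (p = P/D = 1.010373); state ← (V=0, rpm=0)
set_airspeed(9.65): V ← 9.65 m/s
throttle_to(9079): rpm ← 9079
set_airspeed(30.49): V ← 30.49 m/s
adjust_throttle(+941): rpm ← 9079 +941 = 10020
final state: V = 30.49 m/s, rpm = 10020 → n = rpm/60 = 167.000000 rev/s
J = V / (n·D) = 30.49 / (167.000000 × 2.892) = 0.063131
regime bands: climb J<0.5052 | cruise [0.5052, 1.0104) | windmill J≥1.0104
J = 0.0631 → climb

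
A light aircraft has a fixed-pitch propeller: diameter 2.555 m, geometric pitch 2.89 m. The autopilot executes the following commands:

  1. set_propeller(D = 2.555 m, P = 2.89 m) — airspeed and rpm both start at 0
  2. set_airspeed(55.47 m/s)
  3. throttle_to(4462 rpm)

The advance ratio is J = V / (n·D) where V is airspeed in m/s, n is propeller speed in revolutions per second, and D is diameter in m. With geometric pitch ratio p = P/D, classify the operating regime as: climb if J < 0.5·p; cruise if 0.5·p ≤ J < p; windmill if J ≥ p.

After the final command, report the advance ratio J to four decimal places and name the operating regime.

set_propeller: D = 2.555 m, P = 2.89 m (p = P/D = 1.131115); state ← (V=0, rpm=0)
set_airspeed(55.47): V ← 55.47 m/s
throttle_to(4462): rpm ← 4462
final state: V = 55.47 m/s, rpm = 4462 → n = rpm/60 = 74.366667 rev/s
J = V / (n·D) = 55.47 / (74.366667 × 2.555) = 0.291937
regime bands: climb J<0.5656 | cruise [0.5656, 1.1311) | windmill J≥1.1311
J = 0.2919 → climb

J = 0.2919, regime = climb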